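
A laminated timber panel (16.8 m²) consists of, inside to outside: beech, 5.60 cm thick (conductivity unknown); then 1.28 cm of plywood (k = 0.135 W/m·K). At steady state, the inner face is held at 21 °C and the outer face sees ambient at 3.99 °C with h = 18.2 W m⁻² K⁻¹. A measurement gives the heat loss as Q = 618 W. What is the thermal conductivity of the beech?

ΣR = ΔT/Q = |21 − 3.99|/618 = 0.02752 K/W
Known resistances:
  R_plywood = L/(kA) = 0.0128/(0.135·16.8) = 0.005644 K/W
  R_conv,out = 1/(hA) = 1/(18.2·16.8) = 0.003271 K/W
R_beech = ΣR − ΣR_known = 0.02752 − 0.008915 = 0.01861 K/W
L/(kA) = 0.01861 ⇒ k = 0.0560/(0.01861·16.8) = 0.179 W/m·K

k = 0.179 W/m·K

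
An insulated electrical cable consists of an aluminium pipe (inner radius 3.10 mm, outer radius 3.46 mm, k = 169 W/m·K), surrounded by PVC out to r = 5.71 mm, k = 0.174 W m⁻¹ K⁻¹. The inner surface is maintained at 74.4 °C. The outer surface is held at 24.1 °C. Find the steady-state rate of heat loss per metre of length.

Series thermal resistances, inner to outer:
  R'_aluminium = ln(0.00346/0.00310)/(2πk) = 0.1099/(2π·169) = 1.035×10^-4 m·K/W
  R'_PVC = ln(0.00571/0.00346)/(2πk) = 0.5010/(2π·0.174) = 0.4582 m·K/W
ΣR = 1.035×10^-4 + 0.4582 = 0.4583 m·K/W
Q' = ΔT/ΣR = (74.4 °C − 24.1 °C)/0.4583 = 110 W/m

Q' = 110 W/m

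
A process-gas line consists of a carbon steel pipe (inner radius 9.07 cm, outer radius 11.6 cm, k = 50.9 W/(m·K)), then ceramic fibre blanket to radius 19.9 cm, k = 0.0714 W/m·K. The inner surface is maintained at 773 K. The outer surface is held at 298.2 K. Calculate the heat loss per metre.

Q' = 394 W/m

Resistance network (inner→outer):
  R'_carbon steel = ln(0.116/0.0907)/(2πk) = 0.2460/(2π·50.9) = 7.693×10^-4 m·K/W
  R'_ceramic fibre blanket = ln(0.199/0.116)/(2πk) = 0.5397/(2π·0.0714) = 1.203 m·K/W
ΣR = 7.693×10^-4 + 1.203 = 1.204 m·K/W
Q' = ΔT/ΣR = (773 K − 298.2 K)/1.204 = 394 W/m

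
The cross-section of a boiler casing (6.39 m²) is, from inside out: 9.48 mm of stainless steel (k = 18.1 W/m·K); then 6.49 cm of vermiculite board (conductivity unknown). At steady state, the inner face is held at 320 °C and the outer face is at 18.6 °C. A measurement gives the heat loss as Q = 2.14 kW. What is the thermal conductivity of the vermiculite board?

ΣR = ΔT/Q = |320 − 18.6|/2140 = 0.1408 K/W
Known resistances:
  R_stainless steel = L/(kA) = 0.00948/(18.1·6.39) = 8.197×10^-5 K/W
R_vermiculite board = ΣR − ΣR_known = 0.1408 − 8.197×10^-5 = 0.1407 K/W
L/(kA) = 0.1407 ⇒ k = 0.0649/(0.1407·6.39) = 0.0722 W/m·K

k = 0.0722 W/m·K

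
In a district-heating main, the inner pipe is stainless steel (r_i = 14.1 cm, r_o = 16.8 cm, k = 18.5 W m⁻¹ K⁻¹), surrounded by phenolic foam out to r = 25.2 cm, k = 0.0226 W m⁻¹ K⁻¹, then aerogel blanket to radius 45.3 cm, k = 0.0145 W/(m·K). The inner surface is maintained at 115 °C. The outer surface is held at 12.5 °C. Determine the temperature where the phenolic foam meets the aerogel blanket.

T = 83.5 °C

Resistance network (inner→outer):
  R'_stainless steel = ln(0.168/0.141)/(2πk) = 0.1752/(2π·18.5) = 0.001507 m·K/W
  R'_phenolic foam = ln(0.252/0.168)/(2πk) = 0.4055/(2π·0.0226) = 2.855 m·K/W
  R'_aerogel blanket = ln(0.453/0.252)/(2πk) = 0.5865/(2π·0.0145) = 6.437 m·K/W
ΣR = 0.001507 + 2.855 + 6.437 = 9.294 m·K/W
Q' = ΔT/ΣR = (115 °C − 12.5 °C)/9.294 = 11.03 W/m
From the inner boundary to the phenolic foam/aerogel blanket interface, ΣR_partial = 2.857 m·K/W.
T_interface = T_in − Q'·ΣR_partial = 115 °C − (11.03)(2.857) = 83.5 °C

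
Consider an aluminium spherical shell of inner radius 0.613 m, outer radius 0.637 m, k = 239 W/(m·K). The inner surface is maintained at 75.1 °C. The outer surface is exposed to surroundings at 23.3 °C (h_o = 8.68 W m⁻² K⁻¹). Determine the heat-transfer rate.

Treat each layer as a resistance in series:
  R_aluminium = (1/0.613 − 1/0.637)/(4πk) = 0.06146/(4π·239) = 2.046×10^-5 K/W
  R_conv,out = 1/(4πr²h) = 1/(4π·0.637²·8.68) = 0.02259 K/W
ΣR = 2.046×10^-5 + 0.02259 = 0.02261 K/W
Q = ΔT/ΣR = (75.1 °C − 23.3 °C)/0.02261 = 2290 W

Q = 2.29 kW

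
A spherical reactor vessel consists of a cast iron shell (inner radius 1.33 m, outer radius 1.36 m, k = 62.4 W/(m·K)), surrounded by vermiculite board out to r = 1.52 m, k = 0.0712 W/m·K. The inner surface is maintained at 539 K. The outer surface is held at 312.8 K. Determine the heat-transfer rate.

Q = 2610 W

Treat each layer as a resistance in series:
  R_cast iron = (1/1.33 − 1/1.36)/(4πk) = 0.01659/(4π·62.4) = 2.115×10^-5 K/W
  R_vermiculite board = (1/1.36 − 1/1.52)/(4πk) = 0.07740/(4π·0.0712) = 0.08651 K/W
ΣR = 2.115×10^-5 + 0.08651 = 0.08653 K/W
Q = ΔT/ΣR = (539 K − 312.8 K)/0.08653 = 2610 W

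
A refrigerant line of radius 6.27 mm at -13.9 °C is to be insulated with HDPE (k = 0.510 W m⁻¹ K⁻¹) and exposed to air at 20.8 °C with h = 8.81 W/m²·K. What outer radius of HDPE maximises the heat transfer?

r_cr = 5.79 cm

For a cylinder, r_cr = k_ins/h = 0.510/8.81 = 0.0579 m = 5.79 cm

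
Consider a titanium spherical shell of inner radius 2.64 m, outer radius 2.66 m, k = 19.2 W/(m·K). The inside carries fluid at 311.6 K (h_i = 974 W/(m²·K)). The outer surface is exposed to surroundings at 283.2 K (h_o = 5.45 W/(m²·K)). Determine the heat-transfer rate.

Q = 13.6 kW

Series thermal resistances, inner to outer:
  R_conv,in = 1/(4πr²h) = 1/(4π·2.64²·974) = 1.172×10^-5 K/W
  R_titanium = (1/2.64 − 1/2.66)/(4πk) = 0.002848/(4π·19.2) = 1.180×10^-5 K/W
  R_conv,out = 1/(4πr²h) = 1/(4π·2.66²·5.45) = 0.002064 K/W
ΣR = 1.172×10^-5 + 1.180×10^-5 + 0.002064 = 0.002088 K/W
Q = ΔT/ΣR = (311.6 K − 283.2 K)/0.002088 = 13600 W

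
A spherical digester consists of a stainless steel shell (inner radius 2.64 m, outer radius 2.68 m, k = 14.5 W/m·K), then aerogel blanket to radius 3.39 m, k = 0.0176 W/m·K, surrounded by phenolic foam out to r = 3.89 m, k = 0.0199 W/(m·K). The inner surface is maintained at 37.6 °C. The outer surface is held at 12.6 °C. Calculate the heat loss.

Q = 49.5 W

Treat each layer as a resistance in series:
  R_stainless steel = (1/2.64 − 1/2.68)/(4πk) = 0.005654/(4π·14.5) = 3.103×10^-5 K/W
  R_aerogel blanket = (1/2.68 − 1/3.39)/(4πk) = 0.07815/(4π·0.0176) = 0.3533 K/W
  R_phenolic foam = (1/3.39 − 1/3.89)/(4πk) = 0.03792/(4π·0.0199) = 0.1516 K/W
ΣR = 3.103×10^-5 + 0.3533 + 0.1516 = 0.5049 K/W
Q = ΔT/ΣR = (37.6 °C − 12.6 °C)/0.5049 = 49.5 W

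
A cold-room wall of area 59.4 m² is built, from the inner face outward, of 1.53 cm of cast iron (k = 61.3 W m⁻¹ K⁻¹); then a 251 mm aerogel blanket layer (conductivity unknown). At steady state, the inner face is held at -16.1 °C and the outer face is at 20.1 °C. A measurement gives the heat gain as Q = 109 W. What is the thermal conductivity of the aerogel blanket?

ΣR = ΔT/Q = |-16.1 − 20.1|/109 = 0.3321 K/W
Known resistances:
  R_cast iron = L/(kA) = 0.0153/(61.3·59.4) = 4.202×10^-6 K/W
R_aerogel blanket = ΣR − ΣR_known = 0.3321 − 4.202×10^-6 = 0.3321 K/W
L/(kA) = 0.3321 ⇒ k = 0.251/(0.3321·59.4) = 0.0127 W/m·K

k = 0.0127 W/m·K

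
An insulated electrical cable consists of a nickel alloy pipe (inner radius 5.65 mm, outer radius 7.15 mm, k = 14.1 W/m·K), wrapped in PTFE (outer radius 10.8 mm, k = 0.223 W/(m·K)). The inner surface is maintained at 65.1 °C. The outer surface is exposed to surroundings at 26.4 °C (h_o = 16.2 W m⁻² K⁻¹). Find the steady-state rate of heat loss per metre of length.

Q' = 32.1 W/m

Treat each layer as a resistance in series:
  R'_nickel alloy = ln(0.00715/0.00565)/(2πk) = 0.2355/(2π·14.1) = 0.002658 m·K/W
  R'_PTFE = ln(0.0108/0.00715)/(2πk) = 0.4124/(2π·0.223) = 0.2944 m·K/W
  R'_conv,out = 1/(2πr h) = 1/(2π·0.0108·16.2) = 0.9097 m·K/W
ΣR = 0.002658 + 0.2944 + 0.9097 = 1.207 m·K/W
Q' = ΔT/ΣR = (65.1 °C − 26.4 °C)/1.207 = 32.1 W/m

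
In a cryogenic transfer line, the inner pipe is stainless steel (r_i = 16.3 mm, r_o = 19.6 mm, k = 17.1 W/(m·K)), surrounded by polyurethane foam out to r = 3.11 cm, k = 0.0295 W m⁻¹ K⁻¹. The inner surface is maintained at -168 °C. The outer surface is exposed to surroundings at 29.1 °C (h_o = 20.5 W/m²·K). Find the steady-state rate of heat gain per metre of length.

Treat each layer as a resistance in series:
  R'_stainless steel = ln(0.0196/0.0163)/(2πk) = 0.1844/(2π·17.1) = 0.001716 m·K/W
  R'_polyurethane foam = ln(0.0311/0.0196)/(2πk) = 0.4617/(2π·0.0295) = 2.491 m·K/W
  R'_conv,out = 1/(2πr h) = 1/(2π·0.0311·20.5) = 0.2496 m·K/W
ΣR = 0.001716 + 2.491 + 0.2496 = 2.742 m·K/W
Q' = ΔT/ΣR = (-168 °C − 29.1 °C)/2.742 = -71.9 W/m
(Negative Q' ⇒ heat flows inward; heat gain = 71.9 W/m.)

Q' = 71.9 W/m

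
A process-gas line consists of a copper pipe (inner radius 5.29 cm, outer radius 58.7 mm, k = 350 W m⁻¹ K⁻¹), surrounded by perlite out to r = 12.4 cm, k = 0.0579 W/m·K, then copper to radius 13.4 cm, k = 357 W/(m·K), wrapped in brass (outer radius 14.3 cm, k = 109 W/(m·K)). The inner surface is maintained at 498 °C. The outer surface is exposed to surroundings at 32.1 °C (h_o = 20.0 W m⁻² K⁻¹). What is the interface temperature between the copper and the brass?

T = 44.4 °C

Treat each layer as a resistance in series:
  R'_copper = ln(0.0587/0.0529)/(2πk) = 0.1040/(2π·350) = 4.731×10^-5 m·K/W
  R'_perlite = ln(0.124/0.0587)/(2πk) = 0.7478/(2π·0.0579) = 2.056 m·K/W
  R'_copper = ln(0.134/0.124)/(2πk) = 0.07756/(2π·357) = 3.458×10^-5 m·K/W
  R'_brass = ln(0.143/0.134)/(2πk) = 0.06500/(2π·109) = 9.492×10^-5 m·K/W
  R'_conv,out = 1/(2πr h) = 1/(2π·0.143·20.0) = 0.05565 m·K/W
ΣR = 4.731×10^-5 + 2.056 + 3.458×10^-5 + 9.492×10^-5 + 0.05565 = 2.112 m·K/W
Q' = ΔT/ΣR = (498 °C − 32.1 °C)/2.112 = 220.6 W/m
From the inner boundary to the copper/brass interface, ΣR_partial = 2.056 m·K/W.
T_interface = T_in − Q'·ΣR_partial = 498 °C − (220.6)(2.056) = 44.4 °C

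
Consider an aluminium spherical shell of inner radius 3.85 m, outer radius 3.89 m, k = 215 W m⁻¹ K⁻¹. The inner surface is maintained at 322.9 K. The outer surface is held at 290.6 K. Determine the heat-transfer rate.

Q = 4πk·ΔT/(1/r₁ − 1/r₂) = 4π × 215 × 32.3 / (1/3.85 − 1/3.89) = 3.27×10^7 W

Q = 3.27×10^7 W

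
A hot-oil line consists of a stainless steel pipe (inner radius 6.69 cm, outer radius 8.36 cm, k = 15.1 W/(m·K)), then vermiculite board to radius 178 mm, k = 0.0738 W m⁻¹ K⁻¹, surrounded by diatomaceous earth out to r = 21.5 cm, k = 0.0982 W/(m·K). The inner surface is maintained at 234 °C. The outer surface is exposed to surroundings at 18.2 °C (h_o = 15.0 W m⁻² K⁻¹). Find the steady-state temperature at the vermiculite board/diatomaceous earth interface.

Series thermal resistances, inner to outer:
  R'_stainless steel = ln(0.0836/0.0669)/(2πk) = 0.2228/(2π·15.1) = 0.002349 m·K/W
  R'_vermiculite board = ln(0.178/0.0836)/(2πk) = 0.7557/(2π·0.0738) = 1.630 m·K/W
  R'_diatomaceous earth = ln(0.215/0.178)/(2πk) = 0.1889/(2π·0.0982) = 0.3061 m·K/W
  R'_conv,out = 1/(2πr h) = 1/(2π·0.215·15.0) = 0.04935 m·K/W
ΣR = 0.002349 + 1.630 + 0.3061 + 0.04935 = 1.988 m·K/W
Q' = ΔT/ΣR = (234 °C − 18.2 °C)/1.988 = 108.6 W/m
From the inner boundary to the vermiculite board/diatomaceous earth interface, ΣR_partial = 1.632 m·K/W.
T_interface = T_in − Q'·ΣR_partial = 234 °C − (108.6)(1.632) = 56.8 °C

T = 56.8 °C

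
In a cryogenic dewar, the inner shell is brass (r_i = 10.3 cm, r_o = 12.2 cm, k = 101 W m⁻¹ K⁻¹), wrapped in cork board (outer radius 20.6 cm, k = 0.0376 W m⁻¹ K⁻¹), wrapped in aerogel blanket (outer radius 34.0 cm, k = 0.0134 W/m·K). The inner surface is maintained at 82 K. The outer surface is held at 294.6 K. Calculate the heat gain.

Q = 11.5 W

Treat each layer as a resistance in series:
  R_brass = (1/0.103 − 1/0.122)/(4πk) = 1.512/(4π·101) = 0.001191 K/W
  R_cork board = (1/0.122 − 1/0.206)/(4πk) = 3.342/(4π·0.0376) = 7.074 K/W
  R_aerogel blanket = (1/0.206 − 1/0.340)/(4πk) = 1.913/(4π·0.0134) = 11.36 K/W
ΣR = 0.001191 + 7.074 + 11.36 = 18.44 K/W
Q = ΔT/ΣR = (82 K − 294.6 K)/18.44 = -11.5 W
(Negative Q ⇒ heat flows inward; heat gain = 11.5 W.)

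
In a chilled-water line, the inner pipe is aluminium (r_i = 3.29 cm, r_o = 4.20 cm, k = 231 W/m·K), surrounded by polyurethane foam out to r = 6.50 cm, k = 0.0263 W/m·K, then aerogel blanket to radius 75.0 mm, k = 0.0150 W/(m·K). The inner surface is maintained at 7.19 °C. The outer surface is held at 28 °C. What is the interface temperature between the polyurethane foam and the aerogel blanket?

Treat each layer as a resistance in series:
  R'_aluminium = ln(0.0420/0.0329)/(2πk) = 0.2442/(2π·231) = 1.682×10^-4 m·K/W
  R'_polyurethane foam = ln(0.0650/0.0420)/(2πk) = 0.4367/(2π·0.0263) = 2.643 m·K/W
  R'_aerogel blanket = ln(0.0750/0.0650)/(2πk) = 0.1431/(2π·0.0150) = 1.518 m·K/W
ΣR = 1.682×10^-4 + 2.643 + 1.518 = 4.161 m·K/W
Q' = ΔT/ΣR = (7.19 °C − 28 °C)/4.161 = -5.001 W/m
From the inner boundary to the polyurethane foam/aerogel blanket interface, ΣR_partial = 2.643 m·K/W.
T_interface = T_in − Q'·ΣR_partial = 7.19 °C − (-5.001)(2.643) = 20.4 °C

T = 20.4 °C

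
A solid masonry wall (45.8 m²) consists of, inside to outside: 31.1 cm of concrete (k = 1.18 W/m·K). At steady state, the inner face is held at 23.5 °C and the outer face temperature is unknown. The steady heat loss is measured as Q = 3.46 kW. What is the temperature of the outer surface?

T_out = 3.59 °C

Sum the resistances:
  R_concrete = L/(kA) = 0.311/(1.18·45.8) = 0.005755 K/W
ΣR = 0.005755 K/W
ΔT = Q·ΣR = 3460 × 0.005755 = 19.91 K
Heat flows outward, so T_out = T_in − ΔT = 23.5 − 19.91 = 3.59 °C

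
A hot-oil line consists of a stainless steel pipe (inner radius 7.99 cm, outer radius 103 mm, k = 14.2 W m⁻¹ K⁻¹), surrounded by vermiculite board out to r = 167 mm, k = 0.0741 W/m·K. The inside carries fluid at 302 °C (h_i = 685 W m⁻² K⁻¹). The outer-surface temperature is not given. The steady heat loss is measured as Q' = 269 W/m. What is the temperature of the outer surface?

T_out = 21.2 °C

Sum the resistances:
  R'_conv,in = 1/(2πr h) = 1/(2π·0.0799·685) = 0.002908 m·K/W
  R'_stainless steel = ln(0.103/0.0799)/(2πk) = 0.2540/(2π·14.2) = 0.002846 m·K/W
  R'_vermiculite board = ln(0.167/0.103)/(2πk) = 0.4833/(2π·0.0741) = 1.038 m·K/W
ΣR = 1.044 m·K/W
ΔT = Q'·ΣR = 269 × 1.044 = 280.8 K
Heat flows outward, so T_out = T_in − ΔT = 302 − 280.8 = 21.2 °C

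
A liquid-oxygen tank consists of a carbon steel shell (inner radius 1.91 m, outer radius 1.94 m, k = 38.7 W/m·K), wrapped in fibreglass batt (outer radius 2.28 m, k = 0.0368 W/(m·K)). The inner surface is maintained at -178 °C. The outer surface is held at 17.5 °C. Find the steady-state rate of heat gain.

Q = 1180 W

Treat each layer as a resistance in series:
  R_carbon steel = (1/1.91 − 1/1.94)/(4πk) = 0.008096/(4π·38.7) = 1.665×10^-5 K/W
  R_fibreglass batt = (1/1.94 − 1/2.28)/(4πk) = 0.07687/(4π·0.0368) = 0.1662 K/W
ΣR = 1.665×10^-5 + 0.1662 = 0.1662 K/W
Q = ΔT/ΣR = (-178 °C − 17.5 °C)/0.1662 = -1180 W
(Negative Q ⇒ heat flows inward; heat gain = 1180 W.)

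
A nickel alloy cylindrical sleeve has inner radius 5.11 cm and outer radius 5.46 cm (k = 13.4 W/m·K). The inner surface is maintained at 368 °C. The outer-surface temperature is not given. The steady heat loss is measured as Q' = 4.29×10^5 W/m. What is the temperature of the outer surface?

Sum the resistances:
  R'_nickel alloy = ln(0.0546/0.0511)/(2πk) = 0.06625/(2π·13.4) = 7.869×10^-4 m·K/W
ΣR = 7.869×10^-4 m·K/W
ΔT = Q'·ΣR = 4.29×10^5 × 7.869×10^-4 = 337.6 K
Heat flows outward, so T_out = T_in − ΔT = 368 − 337.6 = 30.4 °C

T_out = 30.4 °C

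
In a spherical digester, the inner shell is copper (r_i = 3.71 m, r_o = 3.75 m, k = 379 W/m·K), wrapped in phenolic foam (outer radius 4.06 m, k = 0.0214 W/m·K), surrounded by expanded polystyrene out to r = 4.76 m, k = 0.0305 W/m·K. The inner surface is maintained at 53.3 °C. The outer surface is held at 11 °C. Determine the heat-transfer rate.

Q = 249 W

Resistance network (inner→outer):
  R_copper = (1/3.71 − 1/3.75)/(4πk) = 0.002875/(4π·379) = 6.037×10^-7 K/W
  R_phenolic foam = (1/3.75 − 1/4.06)/(4πk) = 0.02036/(4π·0.0214) = 0.07571 K/W
  R_expanded polystyrene = (1/4.06 − 1/4.76)/(4πk) = 0.03622/(4π·0.0305) = 0.09451 K/W
ΣR = 6.037×10^-7 + 0.07571 + 0.09451 = 0.1702 K/W
Q = ΔT/ΣR = (53.3 °C − 11 °C)/0.1702 = 249 W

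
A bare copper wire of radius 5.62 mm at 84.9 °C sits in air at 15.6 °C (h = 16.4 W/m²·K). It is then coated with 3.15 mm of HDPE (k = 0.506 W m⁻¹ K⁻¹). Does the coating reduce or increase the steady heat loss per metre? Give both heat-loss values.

Critical radius for a cylinder: r_cr = k/h = 0.0309 m = 3.09 cm.
Outer radius after coating: r₂ = 0.00562 + 0.00315 = 0.00877 m.
Since r₁ < r_cr and r₂ ≤ r_cr, the coating moves toward the maximum at r_cr — heat loss rises.
Bare: R = 1/(2πr₁h) = 1.727 m·K/W; Q = 69.3/1.727 = 40.1 W/m.
Coated: R = R_cond + R_conv = 1.247 m·K/W; Q = 69.3/1.247 = 55.6 W/m.

increases: 40.1 → 55.6 W/m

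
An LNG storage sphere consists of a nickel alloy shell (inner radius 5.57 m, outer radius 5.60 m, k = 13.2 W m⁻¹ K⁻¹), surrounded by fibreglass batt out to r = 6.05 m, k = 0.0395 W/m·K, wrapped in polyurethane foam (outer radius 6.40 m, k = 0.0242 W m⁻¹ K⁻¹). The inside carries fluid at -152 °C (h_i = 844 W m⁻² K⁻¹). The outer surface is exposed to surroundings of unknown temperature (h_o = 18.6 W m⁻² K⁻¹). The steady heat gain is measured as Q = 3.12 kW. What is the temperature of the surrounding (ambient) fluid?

T_out = 24.6 °C

Sum the resistances:
  R_conv,in = 1/(4πr²h) = 1/(4π·5.57²·844) = 3.039×10^-6 K/W
  R_nickel alloy = (1/5.57 − 1/5.60)/(4πk) = 9.618×10^-4/(4π·13.2) = 5.798×10^-6 K/W
  R_fibreglass batt = (1/5.60 − 1/6.05)/(4πk) = 0.01328/(4π·0.0395) = 0.02676 K/W
  R_polyurethane foam = (1/6.05 − 1/6.40)/(4πk) = 0.009039/(4π·0.0242) = 0.02972 K/W
  R_conv,out = 1/(4πr²h) = 1/(4π·6.40²·18.6) = 1.045×10^-4 K/W
ΣR = 0.05660 K/W
ΔT = Q·ΣR = 3120 × 0.05660 = 176.6 K
Heat flows inward, so T_out = T_in + ΔT = -152 + 176.6 = 24.6 °C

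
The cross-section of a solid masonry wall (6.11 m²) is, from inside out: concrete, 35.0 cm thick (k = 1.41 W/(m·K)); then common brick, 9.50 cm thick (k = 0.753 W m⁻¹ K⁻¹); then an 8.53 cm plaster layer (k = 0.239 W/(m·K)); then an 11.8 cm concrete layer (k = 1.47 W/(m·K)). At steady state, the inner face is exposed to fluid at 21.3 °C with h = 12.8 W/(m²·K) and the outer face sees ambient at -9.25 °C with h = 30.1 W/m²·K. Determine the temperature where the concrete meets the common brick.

T = 10.5 °C

Series thermal resistances, inner to outer:
  R_conv,in = 1/(hA) = 1/(12.8·6.11) = 0.01279 K/W
  R_concrete = L/(kA) = 0.350/(1.41·6.11) = 0.04063 K/W
  R_common brick = L/(kA) = 0.0950/(0.753·6.11) = 0.02065 K/W
  R_plaster = L/(kA) = 0.0853/(0.239·6.11) = 0.05841 K/W
  R_concrete = L/(kA) = 0.118/(1.47·6.11) = 0.01314 K/W
  R_conv,out = 1/(hA) = 1/(30.1·6.11) = 0.005437 K/W
ΣR = 0.01279 + 0.04063 + 0.02065 + 0.05841 + 0.01314 + 0.005437 = 0.1511 K/W
Q = ΔT/ΣR = (21.3 °C − -9.25 °C)/0.1511 = 202.2 W
From the inner boundary to the concrete/common brick interface, ΣR_partial = 0.05342 K/W.
T_interface = T_in − Q·ΣR_partial = 21.3 °C − (202.2)(0.05342) = 10.5 °C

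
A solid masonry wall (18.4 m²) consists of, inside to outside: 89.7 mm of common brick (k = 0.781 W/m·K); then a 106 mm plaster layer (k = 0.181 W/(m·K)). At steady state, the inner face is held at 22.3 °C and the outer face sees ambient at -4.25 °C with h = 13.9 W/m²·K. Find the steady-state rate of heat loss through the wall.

Series thermal resistances, inner to outer:
  R_common brick = L/(kA) = 0.0897/(0.781·18.4) = 0.006242 K/W
  R_plaster = L/(kA) = 0.106/(0.181·18.4) = 0.03183 K/W
  R_conv,out = 1/(hA) = 1/(13.9·18.4) = 0.003910 K/W
ΣR = 0.006242 + 0.03183 + 0.003910 = 0.04198 K/W
Q = ΔT/ΣR = (22.3 °C − -4.25 °C)/0.04198 = 632 W

Q = 632 W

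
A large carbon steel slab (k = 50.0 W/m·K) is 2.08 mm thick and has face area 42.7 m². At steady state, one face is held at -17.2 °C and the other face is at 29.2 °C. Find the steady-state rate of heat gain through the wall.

Q = 47600 kW

Q = kA·ΔT/L = 50.0 × 42.7 × |-17.2 °C − 29.2 °C| / 0.00208 = 4.76×10^7 W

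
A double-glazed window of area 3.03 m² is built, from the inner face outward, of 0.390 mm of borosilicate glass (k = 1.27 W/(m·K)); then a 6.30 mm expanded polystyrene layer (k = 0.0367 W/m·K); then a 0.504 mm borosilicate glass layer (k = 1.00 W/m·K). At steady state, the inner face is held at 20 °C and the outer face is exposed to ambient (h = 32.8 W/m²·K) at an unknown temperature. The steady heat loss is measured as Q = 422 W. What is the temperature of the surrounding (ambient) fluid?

Series resistances:
  R_borosilicate glass = L/(kA) = 3.90×10^-4/(1.27·3.03) = 1.013×10^-4 K/W
  R_expanded polystyrene = L/(kA) = 0.00630/(0.0367·3.03) = 0.05665 K/W
  R_borosilicate glass = L/(kA) = 5.04×10^-4/(1.00·3.03) = 1.663×10^-4 K/W
  R_conv,out = 1/(hA) = 1/(32.8·3.03) = 0.01006 K/W
ΣR = 0.06698 K/W
ΔT = Q·ΣR = 422 × 0.06698 = 28.27 K
Heat flows outward, so T_out = T_in − ΔT = 20 − 28.27 = -8.27 °C

T_out = -8.27 °C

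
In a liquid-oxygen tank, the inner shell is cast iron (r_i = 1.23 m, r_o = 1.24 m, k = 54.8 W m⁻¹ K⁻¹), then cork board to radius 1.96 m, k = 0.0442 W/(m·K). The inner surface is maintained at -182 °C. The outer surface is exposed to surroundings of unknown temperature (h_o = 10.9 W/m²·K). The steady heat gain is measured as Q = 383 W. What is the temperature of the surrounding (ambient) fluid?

T_out = 23.0 °C

Series resistances:
  R_cast iron = (1/1.23 − 1/1.24)/(4πk) = 0.006557/(4π·54.8) = 9.521×10^-6 K/W
  R_cork board = (1/1.24 − 1/1.96)/(4πk) = 0.2962/(4π·0.0442) = 0.5334 K/W
  R_conv,out = 1/(4πr²h) = 1/(4π·1.96²·10.9) = 0.001900 K/W
ΣR = 0.5353 K/W
ΔT = Q·ΣR = 383 × 0.5353 = 205.0 K
Heat flows inward, so T_out = T_in + ΔT = -182 + 205.0 = 23.0 °C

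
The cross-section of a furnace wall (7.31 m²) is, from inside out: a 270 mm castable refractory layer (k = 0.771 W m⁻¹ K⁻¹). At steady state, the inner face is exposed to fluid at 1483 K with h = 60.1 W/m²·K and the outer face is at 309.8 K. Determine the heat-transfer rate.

Q = 23.4 kW

Series thermal resistances, inner to outer:
  R_conv,in = 1/(hA) = 1/(60.1·7.31) = 0.002276 K/W
  R_castable refractory = L/(kA) = 0.270/(0.771·7.31) = 0.04791 K/W
ΣR = 0.002276 + 0.04791 = 0.05019 K/W
Q = ΔT/ΣR = (1483 K − 309.8 K)/0.05019 = 23400 W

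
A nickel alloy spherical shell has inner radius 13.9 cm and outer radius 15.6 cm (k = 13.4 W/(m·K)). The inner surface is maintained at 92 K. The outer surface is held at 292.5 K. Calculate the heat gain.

Q = 43100 W

Q = 4πk·ΔT/(1/r₁ − 1/r₂) = 4π × 13.4 × 200.5 / (1/0.139 − 1/0.156) = 43100 W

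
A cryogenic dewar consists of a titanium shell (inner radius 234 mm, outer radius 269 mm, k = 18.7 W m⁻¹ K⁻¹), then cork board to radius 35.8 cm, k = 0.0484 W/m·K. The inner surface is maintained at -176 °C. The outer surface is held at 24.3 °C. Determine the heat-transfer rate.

Resistance network (inner→outer):
  R_titanium = (1/0.234 − 1/0.269)/(4πk) = 0.5560/(4π·18.7) = 0.002366 K/W
  R_cork board = (1/0.269 − 1/0.358)/(4πk) = 0.9242/(4π·0.0484) = 1.519 K/W
ΣR = 0.002366 + 1.519 = 1.521 K/W
Q = ΔT/ΣR = (-176 °C − 24.3 °C)/1.521 = -132 W
(Negative Q ⇒ heat flows inward; heat gain = 132 W.)

Q = 132 W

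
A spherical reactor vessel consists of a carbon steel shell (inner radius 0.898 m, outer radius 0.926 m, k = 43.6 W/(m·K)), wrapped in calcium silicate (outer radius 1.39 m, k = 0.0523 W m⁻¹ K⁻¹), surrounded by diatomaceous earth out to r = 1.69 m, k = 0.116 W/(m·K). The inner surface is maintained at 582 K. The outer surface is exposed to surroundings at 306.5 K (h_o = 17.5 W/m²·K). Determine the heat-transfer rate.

Resistance network (inner→outer):
  R_carbon steel = (1/0.898 − 1/0.926)/(4πk) = 0.03367/(4π·43.6) = 6.146×10^-5 K/W
  R_calcium silicate = (1/0.926 − 1/1.39)/(4πk) = 0.3605/(4π·0.0523) = 0.5485 K/W
  R_diatomaceous earth = (1/1.39 − 1/1.69)/(4πk) = 0.1277/(4π·0.116) = 0.08761 K/W
  R_conv,out = 1/(4πr²h) = 1/(4π·1.69²·17.5) = 0.001592 K/W
ΣR = 6.146×10^-5 + 0.5485 + 0.08761 + 0.001592 = 0.6378 K/W
Q = ΔT/ΣR = (582 K − 306.5 K)/0.6378 = 432 W

Q = 432 W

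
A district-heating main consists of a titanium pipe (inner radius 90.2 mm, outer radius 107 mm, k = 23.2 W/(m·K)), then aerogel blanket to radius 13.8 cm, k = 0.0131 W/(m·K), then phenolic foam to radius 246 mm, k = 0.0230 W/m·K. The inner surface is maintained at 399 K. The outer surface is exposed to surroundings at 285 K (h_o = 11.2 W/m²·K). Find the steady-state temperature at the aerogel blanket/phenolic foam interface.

T = 349.7 K

Resistance network (inner→outer):
  R'_titanium = ln(0.107/0.0902)/(2πk) = 0.1708/(2π·23.2) = 0.001172 m·K/W
  R'_aerogel blanket = ln(0.138/0.107)/(2πk) = 0.2544/(2π·0.0131) = 3.091 m·K/W
  R'_phenolic foam = ln(0.246/0.138)/(2πk) = 0.5781/(2π·0.0230) = 4.000 m·K/W
  R'_conv,out = 1/(2πr h) = 1/(2π·0.246·11.2) = 0.05777 m·K/W
ΣR = 0.001172 + 3.091 + 4.000 + 0.05777 = 7.150 m·K/W
Q' = ΔT/ΣR = (399 K − 285 K)/7.150 = 15.94 W/m
From the inner boundary to the aerogel blanket/phenolic foam interface, ΣR_partial = 3.092 m·K/W.
T_interface = T_in − Q'·ΣR_partial = 399 K − (15.94)(3.092) = 349.7 K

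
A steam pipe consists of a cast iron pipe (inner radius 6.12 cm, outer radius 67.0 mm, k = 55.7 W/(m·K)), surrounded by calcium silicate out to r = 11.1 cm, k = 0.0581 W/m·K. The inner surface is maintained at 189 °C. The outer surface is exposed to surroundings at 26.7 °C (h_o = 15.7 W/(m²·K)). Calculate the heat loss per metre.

Q' = 110 W/m

Resistance network (inner→outer):
  R'_cast iron = ln(0.0670/0.0612)/(2πk) = 0.09055/(2π·55.7) = 2.587×10^-4 m·K/W
  R'_calcium silicate = ln(0.111/0.0670)/(2πk) = 0.5048/(2π·0.0581) = 1.383 m·K/W
  R'_conv,out = 1/(2πr h) = 1/(2π·0.111·15.7) = 0.09133 m·K/W
ΣR = 2.587×10^-4 + 1.383 + 0.09133 = 1.475 m·K/W
Q' = ΔT/ΣR = (189 °C − 26.7 °C)/1.475 = 110 W/m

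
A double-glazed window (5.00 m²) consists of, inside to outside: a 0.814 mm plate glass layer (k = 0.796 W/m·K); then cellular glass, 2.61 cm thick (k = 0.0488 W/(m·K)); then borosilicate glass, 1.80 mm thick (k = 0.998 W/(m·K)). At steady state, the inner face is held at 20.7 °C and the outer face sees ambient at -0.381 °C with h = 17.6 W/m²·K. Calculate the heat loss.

Resistance network (inner→outer):
  R_plate glass = L/(kA) = 8.14×10^-4/(0.796·5.00) = 2.045×10^-4 K/W
  R_cellular glass = L/(kA) = 0.0261/(0.0488·5.00) = 0.1070 K/W
  R_borosilicate glass = L/(kA) = 0.00180/(0.998·5.00) = 3.607×10^-4 K/W
  R_conv,out = 1/(hA) = 1/(17.6·5.00) = 0.01136 K/W
ΣR = 2.045×10^-4 + 0.1070 + 3.607×10^-4 + 0.01136 = 0.1189 K/W
Q = ΔT/ΣR = (20.7 °C − -0.381 °C)/0.1189 = 177 W

Q = 177 W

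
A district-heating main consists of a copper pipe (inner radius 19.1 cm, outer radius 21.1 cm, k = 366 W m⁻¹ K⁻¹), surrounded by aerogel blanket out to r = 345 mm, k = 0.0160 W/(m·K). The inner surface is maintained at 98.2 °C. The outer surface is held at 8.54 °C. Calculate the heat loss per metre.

Q' = 18.3 W/m

Series thermal resistances, inner to outer:
  R'_copper = ln(0.211/0.191)/(2πk) = 0.09958/(2π·366) = 4.330×10^-5 m·K/W
  R'_aerogel blanket = ln(0.345/0.211)/(2πk) = 0.4917/(2π·0.0160) = 4.891 m·K/W
ΣR = 4.330×10^-5 + 4.891 = 4.891 m·K/W
Q' = ΔT/ΣR = (98.2 °C − 8.54 °C)/4.891 = 18.3 W/m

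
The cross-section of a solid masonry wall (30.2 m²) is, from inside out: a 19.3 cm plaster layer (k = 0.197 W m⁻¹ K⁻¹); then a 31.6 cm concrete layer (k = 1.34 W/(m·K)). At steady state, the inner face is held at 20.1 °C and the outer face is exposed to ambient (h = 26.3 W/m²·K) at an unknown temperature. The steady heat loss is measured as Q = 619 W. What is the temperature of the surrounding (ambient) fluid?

T_out = -5.59 °C

Sum the resistances:
  R_plaster = L/(kA) = 0.193/(0.197·30.2) = 0.03244 K/W
  R_concrete = L/(kA) = 0.316/(1.34·30.2) = 0.007809 K/W
  R_conv,out = 1/(hA) = 1/(26.3·30.2) = 0.001259 K/W
ΣR = 0.04151 K/W
ΔT = Q·ΣR = 619 × 0.04151 = 25.69 K
Heat flows outward, so T_out = T_in − ΔT = 20.1 − 25.69 = -5.59 °C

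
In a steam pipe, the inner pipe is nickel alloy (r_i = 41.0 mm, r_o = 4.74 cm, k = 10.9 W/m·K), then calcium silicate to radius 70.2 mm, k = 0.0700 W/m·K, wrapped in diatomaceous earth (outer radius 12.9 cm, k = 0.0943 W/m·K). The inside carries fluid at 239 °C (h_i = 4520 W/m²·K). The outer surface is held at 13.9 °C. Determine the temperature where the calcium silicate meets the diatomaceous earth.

T = 134 °C

Resistance network (inner→outer):
  R'_conv,in = 1/(2πr h) = 1/(2π·0.0410·4520) = 8.588×10^-4 m·K/W
  R'_nickel alloy = ln(0.0474/0.0410)/(2πk) = 0.1451/(2π·10.9) = 0.002118 m·K/W
  R'_calcium silicate = ln(0.0702/0.0474)/(2πk) = 0.3927/(2π·0.0700) = 0.8929 m·K/W
  R'_diatomaceous earth = ln(0.129/0.0702)/(2πk) = 0.6085/(2π·0.0943) = 1.027 m·K/W
ΣR = 8.588×10^-4 + 0.002118 + 0.8929 + 1.027 = 1.923 m·K/W
Q' = ΔT/ΣR = (239 °C − 13.9 °C)/1.923 = 117.1 W/m
From the inner boundary to the calcium silicate/diatomaceous earth interface, ΣR_partial = 0.8959 m·K/W.
T_interface = T_in − Q'·ΣR_partial = 239 °C − (117.1)(0.8959) = 134 °C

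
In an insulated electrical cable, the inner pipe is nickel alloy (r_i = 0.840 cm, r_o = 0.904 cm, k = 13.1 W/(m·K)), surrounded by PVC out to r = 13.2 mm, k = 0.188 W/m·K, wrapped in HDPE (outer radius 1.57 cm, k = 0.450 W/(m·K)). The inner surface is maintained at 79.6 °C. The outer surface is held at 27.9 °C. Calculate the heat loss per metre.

Q' = 135 W/m

Treat each layer as a resistance in series:
  R'_nickel alloy = ln(0.00904/0.00840)/(2πk) = 0.07343/(2π·13.1) = 8.921×10^-4 m·K/W
  R'_PVC = ln(0.0132/0.00904)/(2πk) = 0.3786/(2π·0.188) = 0.3205 m·K/W
  R'_HDPE = ln(0.0157/0.0132)/(2πk) = 0.1734/(2π·0.450) = 0.06134 m·K/W
ΣR = 8.921×10^-4 + 0.3205 + 0.06134 = 0.3827 m·K/W
Q' = ΔT/ΣR = (79.6 °C − 27.9 °C)/0.3827 = 135 W/m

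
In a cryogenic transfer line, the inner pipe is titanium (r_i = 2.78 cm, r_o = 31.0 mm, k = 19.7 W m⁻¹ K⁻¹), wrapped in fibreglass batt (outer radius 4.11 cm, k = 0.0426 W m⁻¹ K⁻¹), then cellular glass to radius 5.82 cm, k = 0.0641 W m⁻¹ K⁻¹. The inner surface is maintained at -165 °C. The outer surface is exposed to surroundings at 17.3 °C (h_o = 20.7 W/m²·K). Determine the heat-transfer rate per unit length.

Series thermal resistances, inner to outer:
  R'_titanium = ln(0.0310/0.0278)/(2πk) = 0.1090/(2π·19.7) = 8.802×10^-4 m·K/W
  R'_fibreglass batt = ln(0.0411/0.0310)/(2πk) = 0.2820/(2π·0.0426) = 1.054 m·K/W
  R'_cellular glass = ln(0.0582/0.0411)/(2πk) = 0.3479/(2π·0.0641) = 0.8638 m·K/W
  R'_conv,out = 1/(2πr h) = 1/(2π·0.0582·20.7) = 0.1321 m·K/W
ΣR = 8.802×10^-4 + 1.054 + 0.8638 + 0.1321 = 2.051 m·K/W
Q' = ΔT/ΣR = (-165 °C − 17.3 °C)/2.051 = -88.9 W/m
(Negative Q' ⇒ heat flows inward; heat gain = 88.9 W/m.)

Q' = 88.9 W/m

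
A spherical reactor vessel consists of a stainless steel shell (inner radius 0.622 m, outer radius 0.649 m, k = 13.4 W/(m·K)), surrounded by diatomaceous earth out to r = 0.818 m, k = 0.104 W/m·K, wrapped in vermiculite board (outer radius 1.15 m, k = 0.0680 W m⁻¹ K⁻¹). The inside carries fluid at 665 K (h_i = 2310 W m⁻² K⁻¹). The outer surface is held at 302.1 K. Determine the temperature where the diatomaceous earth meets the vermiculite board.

Resistance network (inner→outer):
  R_conv,in = 1/(4πr²h) = 1/(4π·0.622²·2310) = 8.904×10^-5 K/W
  R_stainless steel = (1/0.622 − 1/0.649)/(4πk) = 0.06688/(4π·13.4) = 3.972×10^-4 K/W
  R_diatomaceous earth = (1/0.649 − 1/0.818)/(4πk) = 0.3183/(4π·0.104) = 0.2436 K/W
  R_vermiculite board = (1/0.818 − 1/1.15)/(4πk) = 0.3529/(4π·0.0680) = 0.4130 K/W
ΣR = 8.904×10^-5 + 3.972×10^-4 + 0.2436 + 0.4130 = 0.6571 K/W
Q = ΔT/ΣR = (665 K − 302.1 K)/0.6571 = 552.3 W
From the inner boundary to the diatomaceous earth/vermiculite board interface, ΣR_partial = 0.2441 K/W.
T_interface = T_in − Q·ΣR_partial = 665 K − (552.3)(0.2441) = 530 K

T = 530 K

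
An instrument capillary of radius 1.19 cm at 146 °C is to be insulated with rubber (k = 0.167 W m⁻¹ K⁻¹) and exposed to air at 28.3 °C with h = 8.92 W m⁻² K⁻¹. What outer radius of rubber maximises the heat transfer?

r_cr = 1.87 cm

For a cylinder, r_cr = k_ins/h = 0.167/8.92 = 0.0187 m = 1.87 cm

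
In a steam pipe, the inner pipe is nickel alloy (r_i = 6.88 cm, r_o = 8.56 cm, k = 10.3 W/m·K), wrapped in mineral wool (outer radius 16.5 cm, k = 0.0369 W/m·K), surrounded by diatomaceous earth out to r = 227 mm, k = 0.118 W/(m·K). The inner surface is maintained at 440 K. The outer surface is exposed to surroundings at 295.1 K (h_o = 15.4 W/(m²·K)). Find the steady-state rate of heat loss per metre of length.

Treat each layer as a resistance in series:
  R'_nickel alloy = ln(0.0856/0.0688)/(2πk) = 0.2185/(2π·10.3) = 0.003376 m·K/W
  R'_mineral wool = ln(0.165/0.0856)/(2πk) = 0.6563/(2π·0.0369) = 2.831 m·K/W
  R'_diatomaceous earth = ln(0.227/0.165)/(2πk) = 0.3190/(2π·0.118) = 0.4303 m·K/W
  R'_conv,out = 1/(2πr h) = 1/(2π·0.227·15.4) = 0.04553 m·K/W
ΣR = 0.003376 + 2.831 + 0.4303 + 0.04553 = 3.310 m·K/W
Q' = ΔT/ΣR = (440 K − 295.1 K)/3.310 = 43.8 W/m

Q' = 43.8 W/m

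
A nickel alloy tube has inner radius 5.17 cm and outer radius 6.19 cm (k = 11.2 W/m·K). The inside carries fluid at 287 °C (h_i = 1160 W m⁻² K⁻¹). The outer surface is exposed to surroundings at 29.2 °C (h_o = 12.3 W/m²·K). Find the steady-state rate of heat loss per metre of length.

Q' = 1200 W/m

Resistance network (inner→outer):
  R'_conv,in = 1/(2πr h) = 1/(2π·0.0517·1160) = 0.002654 m·K/W
  R'_nickel alloy = ln(0.0619/0.0517)/(2πk) = 0.1801/(2π·11.2) = 0.002559 m·K/W
  R'_conv,out = 1/(2πr h) = 1/(2π·0.0619·12.3) = 0.2090 m·K/W
ΣR = 0.002654 + 0.002559 + 0.2090 = 0.2142 m·K/W
Q' = ΔT/ΣR = (287 °C − 29.2 °C)/0.2142 = 1200 W/m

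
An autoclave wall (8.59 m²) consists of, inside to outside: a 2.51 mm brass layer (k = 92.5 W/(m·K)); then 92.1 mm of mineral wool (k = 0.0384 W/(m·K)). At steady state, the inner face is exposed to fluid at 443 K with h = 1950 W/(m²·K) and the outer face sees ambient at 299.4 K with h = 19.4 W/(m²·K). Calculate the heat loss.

Resistance network (inner→outer):
  R_conv,in = 1/(hA) = 1/(1950·8.59) = 5.970×10^-5 K/W
  R_brass = L/(kA) = 0.00251/(92.5·8.59) = 3.159×10^-6 K/W
  R_mineral wool = L/(kA) = 0.0921/(0.0384·8.59) = 0.2792 K/W
  R_conv,out = 1/(hA) = 1/(19.4·8.59) = 0.006001 K/W
ΣR = 5.970×10^-5 + 3.159×10^-6 + 0.2792 + 0.006001 = 0.2853 K/W
Q = ΔT/ΣR = (443 K − 299.4 K)/0.2853 = 503 W

Q = 503 W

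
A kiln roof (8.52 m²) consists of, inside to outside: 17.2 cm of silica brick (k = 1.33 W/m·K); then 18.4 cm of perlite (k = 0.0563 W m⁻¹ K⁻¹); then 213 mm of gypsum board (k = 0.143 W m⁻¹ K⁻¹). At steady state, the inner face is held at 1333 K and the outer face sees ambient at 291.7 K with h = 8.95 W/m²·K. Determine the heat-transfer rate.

Q = 1770 W

Series thermal resistances, inner to outer:
  R_silica brick = L/(kA) = 0.172/(1.33·8.52) = 0.01518 K/W
  R_perlite = L/(kA) = 0.184/(0.0563·8.52) = 0.3836 K/W
  R_gypsum board = L/(kA) = 0.213/(0.143·8.52) = 0.1748 K/W
  R_conv,out = 1/(hA) = 1/(8.95·8.52) = 0.01311 K/W
ΣR = 0.01518 + 0.3836 + 0.1748 + 0.01311 = 0.5867 K/W
Q = ΔT/ΣR = (1333 K − 291.7 K)/0.5867 = 1770 W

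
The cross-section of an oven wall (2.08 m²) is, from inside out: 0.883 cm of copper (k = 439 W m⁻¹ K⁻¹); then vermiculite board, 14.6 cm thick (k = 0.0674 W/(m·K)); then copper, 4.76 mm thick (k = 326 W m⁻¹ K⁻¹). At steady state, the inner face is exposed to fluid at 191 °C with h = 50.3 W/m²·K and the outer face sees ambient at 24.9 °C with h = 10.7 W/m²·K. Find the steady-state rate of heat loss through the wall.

Treat each layer as a resistance in series:
  R_conv,in = 1/(hA) = 1/(50.3·2.08) = 0.009558 K/W
  R_copper = L/(kA) = 0.00883/(439·2.08) = 9.670×10^-6 K/W
  R_vermiculite board = L/(kA) = 0.146/(0.0674·2.08) = 1.041 K/W
  R_copper = L/(kA) = 0.00476/(326·2.08) = 7.020×10^-6 K/W
  R_conv,out = 1/(hA) = 1/(10.7·2.08) = 0.04493 K/W
ΣR = 0.009558 + 9.670×10^-6 + 1.041 + 7.020×10^-6 + 0.04493 = 1.096 K/W
Q = ΔT/ΣR = (191 °C − 24.9 °C)/1.096 = 152 W

Q = 152 W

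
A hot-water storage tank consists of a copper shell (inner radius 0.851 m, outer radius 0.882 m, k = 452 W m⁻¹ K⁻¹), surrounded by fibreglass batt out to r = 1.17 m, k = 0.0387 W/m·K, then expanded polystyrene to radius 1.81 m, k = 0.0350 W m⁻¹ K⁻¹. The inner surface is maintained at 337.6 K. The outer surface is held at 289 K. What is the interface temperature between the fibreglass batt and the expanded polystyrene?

T = 315.5 K

Resistance network (inner→outer):
  R_copper = (1/0.851 − 1/0.882)/(4πk) = 0.04130/(4π·452) = 7.271×10^-6 K/W
  R_fibreglass batt = (1/0.882 − 1/1.17)/(4πk) = 0.2791/(4π·0.0387) = 0.5739 K/W
  R_expanded polystyrene = (1/1.17 − 1/1.81)/(4πk) = 0.3022/(4π·0.0350) = 0.6871 K/W
ΣR = 7.271×10^-6 + 0.5739 + 0.6871 = 1.261 K/W
Q = ΔT/ΣR = (337.6 K − 289 K)/1.261 = 38.54 W
From the inner boundary to the fibreglass batt/expanded polystyrene interface, ΣR_partial = 0.5739 K/W.
T_interface = T_in − Q·ΣR_partial = 337.6 K − (38.54)(0.5739) = 315.5 K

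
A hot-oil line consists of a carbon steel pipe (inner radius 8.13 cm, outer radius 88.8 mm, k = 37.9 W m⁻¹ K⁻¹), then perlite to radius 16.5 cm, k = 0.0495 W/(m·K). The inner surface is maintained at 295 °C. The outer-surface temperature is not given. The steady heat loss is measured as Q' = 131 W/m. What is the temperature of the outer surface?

Sum the resistances:
  R'_carbon steel = ln(0.0888/0.0813)/(2πk) = 0.08824/(2π·37.9) = 3.706×10^-4 m·K/W
  R'_perlite = ln(0.165/0.0888)/(2πk) = 0.6196/(2π·0.0495) = 1.992 m·K/W
ΣR = 1.992 m·K/W
ΔT = Q'·ΣR = 131 × 1.992 = 261.0 K
Heat flows outward, so T_out = T_in − ΔT = 295 − 261.0 = 34.0 °C

T_out = 34.0 °C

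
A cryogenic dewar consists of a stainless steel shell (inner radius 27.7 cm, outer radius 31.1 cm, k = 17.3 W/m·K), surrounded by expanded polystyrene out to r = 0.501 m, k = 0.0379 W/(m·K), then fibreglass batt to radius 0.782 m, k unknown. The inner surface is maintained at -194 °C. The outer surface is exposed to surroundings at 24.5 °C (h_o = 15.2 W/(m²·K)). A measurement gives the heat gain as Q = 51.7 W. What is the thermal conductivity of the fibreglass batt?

ΣR = ΔT/Q = |-194 − 24.5|/51.7 = 4.226 K/W
Known resistances:
  R_stainless steel = (1/0.277 − 1/0.311)/(4πk) = 0.3947/(4π·17.3) = 0.001815 K/W
  R_expanded polystyrene = (1/0.311 − 1/0.501)/(4πk) = 1.219/(4π·0.0379) = 2.560 K/W
  R_conv,out = 1/(4πr²h) = 1/(4π·0.782²·15.2) = 0.008561 K/W
R_fibreglass batt = ΣR − ΣR_known = 4.226 − 2.570 = 1.656 K/W
(1/r₁−1/r₂)/(4πk) = 1.656 ⇒ k = 0.7172/(4π·1.656) = 0.0345 W/m·K

k = 0.0345 W/m·K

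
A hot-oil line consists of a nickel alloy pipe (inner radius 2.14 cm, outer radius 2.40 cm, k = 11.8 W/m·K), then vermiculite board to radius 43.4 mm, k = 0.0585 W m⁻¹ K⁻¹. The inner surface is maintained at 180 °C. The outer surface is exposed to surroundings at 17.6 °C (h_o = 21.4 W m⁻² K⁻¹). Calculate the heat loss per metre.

Q' = 91.0 W/m

Resistance network (inner→outer):
  R'_nickel alloy = ln(0.0240/0.0214)/(2πk) = 0.1147/(2π·11.8) = 0.001547 m·K/W
  R'_vermiculite board = ln(0.0434/0.0240)/(2πk) = 0.5924/(2π·0.0585) = 1.612 m·K/W
  R'_conv,out = 1/(2πr h) = 1/(2π·0.0434·21.4) = 0.1714 m·K/W
ΣR = 0.001547 + 1.612 + 0.1714 = 1.785 m·K/W
Q' = ΔT/ΣR = (180 °C − 17.6 °C)/1.785 = 91.0 W/m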